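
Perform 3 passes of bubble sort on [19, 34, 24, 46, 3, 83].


Initial: [19, 34, 24, 46, 3, 83]
Pass 1: [19, 24, 34, 3, 46, 83] (2 swaps)
Pass 2: [19, 24, 3, 34, 46, 83] (1 swaps)
Pass 3: [19, 3, 24, 34, 46, 83] (1 swaps)

After 3 passes: [19, 3, 24, 34, 46, 83]


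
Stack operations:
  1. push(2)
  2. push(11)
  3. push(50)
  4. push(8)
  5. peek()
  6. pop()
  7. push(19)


push(2) -> [2]
push(11) -> [2, 11]
push(50) -> [2, 11, 50]
push(8) -> [2, 11, 50, 8]
peek()->8
pop()->8, [2, 11, 50]
push(19) -> [2, 11, 50, 19]

Final stack: [2, 11, 50, 19]


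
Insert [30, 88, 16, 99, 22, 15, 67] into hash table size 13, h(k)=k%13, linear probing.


Insert 30: h=4 -> slot 4
Insert 88: h=10 -> slot 10
Insert 16: h=3 -> slot 3
Insert 99: h=8 -> slot 8
Insert 22: h=9 -> slot 9
Insert 15: h=2 -> slot 2
Insert 67: h=2, 3 probes -> slot 5

Table: [None, None, 15, 16, 30, 67, None, None, 99, 22, 88, None, None]


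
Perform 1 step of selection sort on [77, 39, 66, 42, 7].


Initial: [77, 39, 66, 42, 7]
Step 1: min=7 at 4
  Swap: [7, 39, 66, 42, 77]

After 1 step: [7, 39, 66, 42, 77]


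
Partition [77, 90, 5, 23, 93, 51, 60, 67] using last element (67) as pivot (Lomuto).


Pivot: 67
  5 <= 67: swap -> [5, 90, 77, 23, 93, 51, 60, 67]
  23 <= 67: swap -> [5, 23, 77, 90, 93, 51, 60, 67]
  51 <= 67: swap -> [5, 23, 51, 90, 93, 77, 60, 67]
  60 <= 67: swap -> [5, 23, 51, 60, 93, 77, 90, 67]
Place pivot at 4: [5, 23, 51, 60, 67, 77, 90, 93]

Partitioned: [5, 23, 51, 60, 67, 77, 90, 93]


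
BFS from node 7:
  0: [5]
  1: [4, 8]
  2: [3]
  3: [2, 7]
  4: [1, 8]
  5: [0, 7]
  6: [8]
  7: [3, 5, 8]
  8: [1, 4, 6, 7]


Visit 7, enqueue [3, 5, 8]
Visit 3, enqueue [2]
Visit 5, enqueue [0]
Visit 8, enqueue [1, 4, 6]
Visit 2, enqueue []
Visit 0, enqueue []
Visit 1, enqueue []
Visit 4, enqueue []
Visit 6, enqueue []

BFS order: [7, 3, 5, 8, 2, 0, 1, 4, 6]


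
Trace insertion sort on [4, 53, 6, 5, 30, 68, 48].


Initial: [4, 53, 6, 5, 30, 68, 48]
Insert 53: [4, 53, 6, 5, 30, 68, 48]
Insert 6: [4, 6, 53, 5, 30, 68, 48]
Insert 5: [4, 5, 6, 53, 30, 68, 48]
Insert 30: [4, 5, 6, 30, 53, 68, 48]
Insert 68: [4, 5, 6, 30, 53, 68, 48]
Insert 48: [4, 5, 6, 30, 48, 53, 68]

Sorted: [4, 5, 6, 30, 48, 53, 68]


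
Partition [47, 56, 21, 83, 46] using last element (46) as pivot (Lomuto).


Pivot: 46
  21 <= 46: swap -> [21, 56, 47, 83, 46]
Place pivot at 1: [21, 46, 47, 83, 56]

Partitioned: [21, 46, 47, 83, 56]


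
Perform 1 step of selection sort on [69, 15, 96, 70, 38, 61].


Initial: [69, 15, 96, 70, 38, 61]
Step 1: min=15 at 1
  Swap: [15, 69, 96, 70, 38, 61]

After 1 step: [15, 69, 96, 70, 38, 61]


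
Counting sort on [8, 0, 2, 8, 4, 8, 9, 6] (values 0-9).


Input: [8, 0, 2, 8, 4, 8, 9, 6]
Counts: [1, 0, 1, 0, 1, 0, 1, 0, 3, 1]

Sorted: [0, 2, 4, 6, 8, 8, 8, 9]


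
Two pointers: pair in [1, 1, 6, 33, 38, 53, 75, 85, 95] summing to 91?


lo=0(1)+hi=8(95)=96
lo=0(1)+hi=7(85)=86
lo=1(1)+hi=7(85)=86
lo=2(6)+hi=7(85)=91

Yes: 6+85=91


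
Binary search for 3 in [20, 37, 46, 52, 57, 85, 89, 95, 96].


Step 1: lo=0, hi=8, mid=4, val=57
Step 2: lo=0, hi=3, mid=1, val=37
Step 3: lo=0, hi=0, mid=0, val=20

Not found


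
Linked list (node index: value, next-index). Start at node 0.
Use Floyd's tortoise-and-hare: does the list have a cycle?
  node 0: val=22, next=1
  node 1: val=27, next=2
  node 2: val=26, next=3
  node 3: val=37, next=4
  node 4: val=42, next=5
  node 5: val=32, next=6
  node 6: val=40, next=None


Floyd's tortoise (slow, +1) and hare (fast, +2):
  init: slow=0, fast=0
  step 1: slow=1, fast=2
  step 2: slow=2, fast=4
  step 3: slow=3, fast=6
  step 4: fast -> None, no cycle

Cycle: no


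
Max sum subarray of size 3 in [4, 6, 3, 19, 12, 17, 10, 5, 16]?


[0:3]: 13
[1:4]: 28
[2:5]: 34
[3:6]: 48
[4:7]: 39
[5:8]: 32
[6:9]: 31

Max: 48 at [3:6]


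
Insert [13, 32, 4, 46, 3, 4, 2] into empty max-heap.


Insert 13: [13]
Insert 32: [32, 13]
Insert 4: [32, 13, 4]
Insert 46: [46, 32, 4, 13]
Insert 3: [46, 32, 4, 13, 3]
Insert 4: [46, 32, 4, 13, 3, 4]
Insert 2: [46, 32, 4, 13, 3, 4, 2]

Final heap: [46, 32, 4, 13, 3, 4, 2]


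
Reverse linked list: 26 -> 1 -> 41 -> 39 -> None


Step 1: curr=26, set curr.next=prev(None) | reversed so far: 26
Step 2: curr=1, set curr.next=prev(26) | reversed so far: 1 -> 26
Step 3: curr=41, set curr.next=prev(1) | reversed so far: 41 -> 1 -> 26
Step 4: curr=39, set curr.next=prev(41) | reversed so far: 39 -> 41 -> 1 -> 26

39 -> 41 -> 1 -> 26 -> None


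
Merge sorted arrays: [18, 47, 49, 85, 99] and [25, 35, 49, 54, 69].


Take 18 from A
Take 25 from B
Take 35 from B
Take 47 from A
Take 49 from A
Take 49 from B
Take 54 from B
Take 69 from B

Merged: [18, 25, 35, 47, 49, 49, 54, 69, 85, 99]


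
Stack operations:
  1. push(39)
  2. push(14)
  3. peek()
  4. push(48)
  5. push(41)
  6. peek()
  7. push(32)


push(39) -> [39]
push(14) -> [39, 14]
peek()->14
push(48) -> [39, 14, 48]
push(41) -> [39, 14, 48, 41]
peek()->41
push(32) -> [39, 14, 48, 41, 32]

Final stack: [39, 14, 48, 41, 32]


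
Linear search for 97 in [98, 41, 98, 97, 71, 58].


i=0: 98!=97
i=1: 41!=97
i=2: 98!=97
i=3: 97==97 found!

Found at 3, 4 comps


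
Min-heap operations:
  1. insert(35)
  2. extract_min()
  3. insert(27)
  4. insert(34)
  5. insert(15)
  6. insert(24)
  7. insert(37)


insert(35) -> [35]
extract_min()->35, []
insert(27) -> [27]
insert(34) -> [27, 34]
insert(15) -> [15, 34, 27]
insert(24) -> [15, 24, 27, 34]
insert(37) -> [15, 24, 27, 34, 37]

Final heap: [15, 24, 27, 34, 37]


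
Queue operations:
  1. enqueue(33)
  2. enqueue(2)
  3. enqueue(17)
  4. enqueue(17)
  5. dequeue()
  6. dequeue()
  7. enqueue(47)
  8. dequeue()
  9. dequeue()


enqueue(33) -> [33]
enqueue(2) -> [33, 2]
enqueue(17) -> [33, 2, 17]
enqueue(17) -> [33, 2, 17, 17]
dequeue()->33, [2, 17, 17]
dequeue()->2, [17, 17]
enqueue(47) -> [17, 17, 47]
dequeue()->17, [17, 47]
dequeue()->17, [47]

Final queue: [47]


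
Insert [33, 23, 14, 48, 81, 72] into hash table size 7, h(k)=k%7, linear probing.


Insert 33: h=5 -> slot 5
Insert 23: h=2 -> slot 2
Insert 14: h=0 -> slot 0
Insert 48: h=6 -> slot 6
Insert 81: h=4 -> slot 4
Insert 72: h=2, 1 probes -> slot 3

Table: [14, None, 23, 72, 81, 33, 48]


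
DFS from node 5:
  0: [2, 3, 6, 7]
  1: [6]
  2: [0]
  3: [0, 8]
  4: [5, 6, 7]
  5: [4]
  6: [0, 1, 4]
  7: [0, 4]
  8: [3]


Visit 5, push [4]
Visit 4, push [7, 6]
Visit 6, push [1, 0]
Visit 0, push [7, 3, 2]
Visit 2, push []
Visit 3, push [8]
Visit 8, push []
Visit 7, push []
Visit 1, push []

DFS order: [5, 4, 6, 0, 2, 3, 8, 7, 1]


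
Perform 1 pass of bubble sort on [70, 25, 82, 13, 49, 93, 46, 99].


Initial: [70, 25, 82, 13, 49, 93, 46, 99]
Pass 1: [25, 70, 13, 49, 82, 46, 93, 99] (4 swaps)

After 1 pass: [25, 70, 13, 49, 82, 46, 93, 99]


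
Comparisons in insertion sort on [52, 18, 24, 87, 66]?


Algorithm: insertion sort
Input: [52, 18, 24, 87, 66]
Sorted: [18, 24, 52, 66, 87]

6


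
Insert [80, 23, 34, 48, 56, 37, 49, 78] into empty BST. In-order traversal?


Insert 80: root
Insert 23: L from 80
Insert 34: L from 80 -> R from 23
Insert 48: L from 80 -> R from 23 -> R from 34
Insert 56: L from 80 -> R from 23 -> R from 34 -> R from 48
Insert 37: L from 80 -> R from 23 -> R from 34 -> L from 48
Insert 49: L from 80 -> R from 23 -> R from 34 -> R from 48 -> L from 56
Insert 78: L from 80 -> R from 23 -> R from 34 -> R from 48 -> R from 56

In-order: [23, 34, 37, 48, 49, 56, 78, 80]


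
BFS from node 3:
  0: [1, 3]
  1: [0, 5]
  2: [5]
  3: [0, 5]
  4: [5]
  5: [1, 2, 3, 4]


Visit 3, enqueue [0, 5]
Visit 0, enqueue [1]
Visit 5, enqueue [2, 4]
Visit 1, enqueue []
Visit 2, enqueue []
Visit 4, enqueue []

BFS order: [3, 0, 5, 1, 2, 4]


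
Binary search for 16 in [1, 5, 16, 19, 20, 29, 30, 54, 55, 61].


Step 1: lo=0, hi=9, mid=4, val=20
Step 2: lo=0, hi=3, mid=1, val=5
Step 3: lo=2, hi=3, mid=2, val=16

Found at index 2


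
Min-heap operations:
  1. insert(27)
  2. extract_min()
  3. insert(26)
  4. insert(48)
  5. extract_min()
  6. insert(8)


insert(27) -> [27]
extract_min()->27, []
insert(26) -> [26]
insert(48) -> [26, 48]
extract_min()->26, [48]
insert(8) -> [8, 48]

Final heap: [8, 48]


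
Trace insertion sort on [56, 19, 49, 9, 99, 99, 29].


Initial: [56, 19, 49, 9, 99, 99, 29]
Insert 19: [19, 56, 49, 9, 99, 99, 29]
Insert 49: [19, 49, 56, 9, 99, 99, 29]
Insert 9: [9, 19, 49, 56, 99, 99, 29]
Insert 99: [9, 19, 49, 56, 99, 99, 29]
Insert 99: [9, 19, 49, 56, 99, 99, 29]
Insert 29: [9, 19, 29, 49, 56, 99, 99]

Sorted: [9, 19, 29, 49, 56, 99, 99]


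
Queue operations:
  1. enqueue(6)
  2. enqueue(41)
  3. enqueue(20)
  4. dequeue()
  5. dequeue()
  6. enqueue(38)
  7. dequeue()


enqueue(6) -> [6]
enqueue(41) -> [6, 41]
enqueue(20) -> [6, 41, 20]
dequeue()->6, [41, 20]
dequeue()->41, [20]
enqueue(38) -> [20, 38]
dequeue()->20, [38]

Final queue: [38]


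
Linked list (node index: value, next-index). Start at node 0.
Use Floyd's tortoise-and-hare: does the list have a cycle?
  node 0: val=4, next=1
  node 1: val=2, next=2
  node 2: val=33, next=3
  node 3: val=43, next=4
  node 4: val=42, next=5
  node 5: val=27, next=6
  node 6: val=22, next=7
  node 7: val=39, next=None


Floyd's tortoise (slow, +1) and hare (fast, +2):
  init: slow=0, fast=0
  step 1: slow=1, fast=2
  step 2: slow=2, fast=4
  step 3: slow=3, fast=6
  step 4: fast 6->7->None, no cycle

Cycle: no


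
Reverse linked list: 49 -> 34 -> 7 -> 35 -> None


Step 1: curr=49, set curr.next=prev(None) | reversed so far: 49
Step 2: curr=34, set curr.next=prev(49) | reversed so far: 34 -> 49
Step 3: curr=7, set curr.next=prev(34) | reversed so far: 7 -> 34 -> 49
Step 4: curr=35, set curr.next=prev(7) | reversed so far: 35 -> 7 -> 34 -> 49

35 -> 7 -> 34 -> 49 -> None


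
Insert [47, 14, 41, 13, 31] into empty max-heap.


Insert 47: [47]
Insert 14: [47, 14]
Insert 41: [47, 14, 41]
Insert 13: [47, 14, 41, 13]
Insert 31: [47, 31, 41, 13, 14]

Final heap: [47, 31, 41, 13, 14]


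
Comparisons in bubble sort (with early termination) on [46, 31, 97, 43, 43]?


Algorithm: bubble sort (with early termination)
Input: [46, 31, 97, 43, 43]
Sorted: [31, 43, 43, 46, 97]

9


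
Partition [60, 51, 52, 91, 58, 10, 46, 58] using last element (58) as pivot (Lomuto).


Pivot: 58
  51 <= 58: swap -> [51, 60, 52, 91, 58, 10, 46, 58]
  52 <= 58: swap -> [51, 52, 60, 91, 58, 10, 46, 58]
  58 <= 58: swap -> [51, 52, 58, 91, 60, 10, 46, 58]
  10 <= 58: swap -> [51, 52, 58, 10, 60, 91, 46, 58]
  46 <= 58: swap -> [51, 52, 58, 10, 46, 91, 60, 58]
Place pivot at 5: [51, 52, 58, 10, 46, 58, 60, 91]

Partitioned: [51, 52, 58, 10, 46, 58, 60, 91]


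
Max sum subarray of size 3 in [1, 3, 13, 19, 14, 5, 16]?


[0:3]: 17
[1:4]: 35
[2:5]: 46
[3:6]: 38
[4:7]: 35

Max: 46 at [2:5]


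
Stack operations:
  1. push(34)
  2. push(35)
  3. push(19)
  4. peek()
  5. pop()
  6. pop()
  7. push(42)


push(34) -> [34]
push(35) -> [34, 35]
push(19) -> [34, 35, 19]
peek()->19
pop()->19, [34, 35]
pop()->35, [34]
push(42) -> [34, 42]

Final stack: [34, 42]


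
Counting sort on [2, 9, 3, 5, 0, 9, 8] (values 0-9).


Input: [2, 9, 3, 5, 0, 9, 8]
Counts: [1, 0, 1, 1, 0, 1, 0, 0, 1, 2]

Sorted: [0, 2, 3, 5, 8, 9, 9]


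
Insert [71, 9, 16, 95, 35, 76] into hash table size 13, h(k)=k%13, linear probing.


Insert 71: h=6 -> slot 6
Insert 9: h=9 -> slot 9
Insert 16: h=3 -> slot 3
Insert 95: h=4 -> slot 4
Insert 35: h=9, 1 probes -> slot 10
Insert 76: h=11 -> slot 11

Table: [None, None, None, 16, 95, None, 71, None, None, 9, 35, 76, None]


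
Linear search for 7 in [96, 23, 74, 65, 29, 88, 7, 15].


i=0: 96!=7
i=1: 23!=7
i=2: 74!=7
i=3: 65!=7
i=4: 29!=7
i=5: 88!=7
i=6: 7==7 found!

Found at 6, 7 comps


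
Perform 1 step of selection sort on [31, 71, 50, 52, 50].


Initial: [31, 71, 50, 52, 50]
Step 1: min=31 at 0
  Swap: [31, 71, 50, 52, 50]

After 1 step: [31, 71, 50, 52, 50]


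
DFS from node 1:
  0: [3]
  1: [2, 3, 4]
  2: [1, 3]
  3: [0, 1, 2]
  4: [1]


Visit 1, push [4, 3, 2]
Visit 2, push [3]
Visit 3, push [0]
Visit 0, push []
Visit 4, push []

DFS order: [1, 2, 3, 0, 4]


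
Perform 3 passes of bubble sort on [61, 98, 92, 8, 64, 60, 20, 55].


Initial: [61, 98, 92, 8, 64, 60, 20, 55]
Pass 1: [61, 92, 8, 64, 60, 20, 55, 98] (6 swaps)
Pass 2: [61, 8, 64, 60, 20, 55, 92, 98] (5 swaps)
Pass 3: [8, 61, 60, 20, 55, 64, 92, 98] (4 swaps)

After 3 passes: [8, 61, 60, 20, 55, 64, 92, 98]


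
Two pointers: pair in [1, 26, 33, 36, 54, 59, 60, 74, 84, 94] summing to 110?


lo=0(1)+hi=9(94)=95
lo=1(26)+hi=9(94)=120
lo=1(26)+hi=8(84)=110

Yes: 26+84=110


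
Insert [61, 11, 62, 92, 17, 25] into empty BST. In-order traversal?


Insert 61: root
Insert 11: L from 61
Insert 62: R from 61
Insert 92: R from 61 -> R from 62
Insert 17: L from 61 -> R from 11
Insert 25: L from 61 -> R from 11 -> R from 17

In-order: [11, 17, 25, 61, 62, 92]


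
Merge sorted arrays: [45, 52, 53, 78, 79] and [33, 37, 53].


Take 33 from B
Take 37 from B
Take 45 from A
Take 52 from A
Take 53 from A
Take 53 from B

Merged: [33, 37, 45, 52, 53, 53, 78, 79]


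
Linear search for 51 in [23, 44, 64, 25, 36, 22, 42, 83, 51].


i=0: 23!=51
i=1: 44!=51
i=2: 64!=51
i=3: 25!=51
i=4: 36!=51
i=5: 22!=51
i=6: 42!=51
i=7: 83!=51
i=8: 51==51 found!

Found at 8, 9 comps


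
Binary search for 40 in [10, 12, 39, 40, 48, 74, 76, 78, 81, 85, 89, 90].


Step 1: lo=0, hi=11, mid=5, val=74
Step 2: lo=0, hi=4, mid=2, val=39
Step 3: lo=3, hi=4, mid=3, val=40

Found at index 3


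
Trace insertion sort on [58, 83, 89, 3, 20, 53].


Initial: [58, 83, 89, 3, 20, 53]
Insert 83: [58, 83, 89, 3, 20, 53]
Insert 89: [58, 83, 89, 3, 20, 53]
Insert 3: [3, 58, 83, 89, 20, 53]
Insert 20: [3, 20, 58, 83, 89, 53]
Insert 53: [3, 20, 53, 58, 83, 89]

Sorted: [3, 20, 53, 58, 83, 89]


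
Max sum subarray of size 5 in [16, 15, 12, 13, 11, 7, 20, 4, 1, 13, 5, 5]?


[0:5]: 67
[1:6]: 58
[2:7]: 63
[3:8]: 55
[4:9]: 43
[5:10]: 45
[6:11]: 43
[7:12]: 28

Max: 67 at [0:5]


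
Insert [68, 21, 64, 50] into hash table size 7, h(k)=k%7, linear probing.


Insert 68: h=5 -> slot 5
Insert 21: h=0 -> slot 0
Insert 64: h=1 -> slot 1
Insert 50: h=1, 1 probes -> slot 2

Table: [21, 64, 50, None, None, 68, None]


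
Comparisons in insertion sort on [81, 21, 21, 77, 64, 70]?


Algorithm: insertion sort
Input: [81, 21, 21, 77, 64, 70]
Sorted: [21, 21, 64, 70, 77, 81]

11


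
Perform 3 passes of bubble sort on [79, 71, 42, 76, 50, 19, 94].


Initial: [79, 71, 42, 76, 50, 19, 94]
Pass 1: [71, 42, 76, 50, 19, 79, 94] (5 swaps)
Pass 2: [42, 71, 50, 19, 76, 79, 94] (3 swaps)
Pass 3: [42, 50, 19, 71, 76, 79, 94] (2 swaps)

After 3 passes: [42, 50, 19, 71, 76, 79, 94]


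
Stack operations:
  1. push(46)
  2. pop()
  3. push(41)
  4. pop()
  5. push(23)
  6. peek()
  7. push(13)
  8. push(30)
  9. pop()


push(46) -> [46]
pop()->46, []
push(41) -> [41]
pop()->41, []
push(23) -> [23]
peek()->23
push(13) -> [23, 13]
push(30) -> [23, 13, 30]
pop()->30, [23, 13]

Final stack: [23, 13]


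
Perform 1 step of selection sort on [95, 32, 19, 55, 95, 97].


Initial: [95, 32, 19, 55, 95, 97]
Step 1: min=19 at 2
  Swap: [19, 32, 95, 55, 95, 97]

After 1 step: [19, 32, 95, 55, 95, 97]


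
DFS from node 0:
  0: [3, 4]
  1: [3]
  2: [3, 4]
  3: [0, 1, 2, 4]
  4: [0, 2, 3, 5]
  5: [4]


Visit 0, push [4, 3]
Visit 3, push [4, 2, 1]
Visit 1, push []
Visit 2, push [4]
Visit 4, push [5]
Visit 5, push []

DFS order: [0, 3, 1, 2, 4, 5]


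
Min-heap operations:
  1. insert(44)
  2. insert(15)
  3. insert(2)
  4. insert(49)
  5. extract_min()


insert(44) -> [44]
insert(15) -> [15, 44]
insert(2) -> [2, 44, 15]
insert(49) -> [2, 44, 15, 49]
extract_min()->2, [15, 44, 49]

Final heap: [15, 44, 49]


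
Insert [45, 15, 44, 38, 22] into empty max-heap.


Insert 45: [45]
Insert 15: [45, 15]
Insert 44: [45, 15, 44]
Insert 38: [45, 38, 44, 15]
Insert 22: [45, 38, 44, 15, 22]

Final heap: [45, 38, 44, 15, 22]


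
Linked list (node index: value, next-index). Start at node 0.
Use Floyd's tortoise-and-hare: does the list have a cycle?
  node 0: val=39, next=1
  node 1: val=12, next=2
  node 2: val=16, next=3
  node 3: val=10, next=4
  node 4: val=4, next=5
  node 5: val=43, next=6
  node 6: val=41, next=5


Floyd's tortoise (slow, +1) and hare (fast, +2):
  init: slow=0, fast=0
  step 1: slow=1, fast=2
  step 2: slow=2, fast=4
  step 3: slow=3, fast=6
  step 4: slow=4, fast=6
  step 5: slow=5, fast=6
  step 6: slow=6, fast=6
  slow == fast at node 6: cycle detected

Cycle: yes


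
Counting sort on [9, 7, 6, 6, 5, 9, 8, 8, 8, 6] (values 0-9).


Input: [9, 7, 6, 6, 5, 9, 8, 8, 8, 6]
Counts: [0, 0, 0, 0, 0, 1, 3, 1, 3, 2]

Sorted: [5, 6, 6, 6, 7, 8, 8, 8, 9, 9]


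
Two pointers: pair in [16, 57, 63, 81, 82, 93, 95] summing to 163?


lo=0(16)+hi=6(95)=111
lo=1(57)+hi=6(95)=152
lo=2(63)+hi=6(95)=158
lo=3(81)+hi=6(95)=176
lo=3(81)+hi=5(93)=174
lo=3(81)+hi=4(82)=163

Yes: 81+82=163


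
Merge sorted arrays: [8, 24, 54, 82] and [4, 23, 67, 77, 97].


Take 4 from B
Take 8 from A
Take 23 from B
Take 24 from A
Take 54 from A
Take 67 from B
Take 77 from B
Take 82 from A

Merged: [4, 8, 23, 24, 54, 67, 77, 82, 97]


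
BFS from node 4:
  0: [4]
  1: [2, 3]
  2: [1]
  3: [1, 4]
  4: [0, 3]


Visit 4, enqueue [0, 3]
Visit 0, enqueue []
Visit 3, enqueue [1]
Visit 1, enqueue [2]
Visit 2, enqueue []

BFS order: [4, 0, 3, 1, 2]


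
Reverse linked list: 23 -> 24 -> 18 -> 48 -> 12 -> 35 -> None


Step 1: curr=23, set curr.next=prev(None) | reversed so far: 23
Step 2: curr=24, set curr.next=prev(23) | reversed so far: 24 -> 23
Step 3: curr=18, set curr.next=prev(24) | reversed so far: 18 -> 24 -> 23
Step 4: curr=48, set curr.next=prev(18) | reversed so far: 48 -> 18 -> 24 -> 23
Step 5: curr=12, set curr.next=prev(48) | reversed so far: 12 -> 48 -> 18 -> 24 -> 23
Step 6: curr=35, set curr.next=prev(12) | reversed so far: 35 -> 12 -> 48 -> 18 -> 24 -> 23

35 -> 12 -> 48 -> 18 -> 24 -> 23 -> None


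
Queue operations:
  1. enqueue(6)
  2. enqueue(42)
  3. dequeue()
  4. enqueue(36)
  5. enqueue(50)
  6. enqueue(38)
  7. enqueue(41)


enqueue(6) -> [6]
enqueue(42) -> [6, 42]
dequeue()->6, [42]
enqueue(36) -> [42, 36]
enqueue(50) -> [42, 36, 50]
enqueue(38) -> [42, 36, 50, 38]
enqueue(41) -> [42, 36, 50, 38, 41]

Final queue: [42, 36, 50, 38, 41]


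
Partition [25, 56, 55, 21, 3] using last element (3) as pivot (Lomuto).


Pivot: 3
Place pivot at 0: [3, 56, 55, 21, 25]

Partitioned: [3, 56, 55, 21, 25]


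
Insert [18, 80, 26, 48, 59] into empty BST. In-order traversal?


Insert 18: root
Insert 80: R from 18
Insert 26: R from 18 -> L from 80
Insert 48: R from 18 -> L from 80 -> R from 26
Insert 59: R from 18 -> L from 80 -> R from 26 -> R from 48

In-order: [18, 26, 48, 59, 80]


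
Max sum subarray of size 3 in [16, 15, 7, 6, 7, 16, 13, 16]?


[0:3]: 38
[1:4]: 28
[2:5]: 20
[3:6]: 29
[4:7]: 36
[5:8]: 45

Max: 45 at [5:8]


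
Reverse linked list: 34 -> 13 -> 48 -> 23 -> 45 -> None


Step 1: curr=34, set curr.next=prev(None) | reversed so far: 34
Step 2: curr=13, set curr.next=prev(34) | reversed so far: 13 -> 34
Step 3: curr=48, set curr.next=prev(13) | reversed so far: 48 -> 13 -> 34
Step 4: curr=23, set curr.next=prev(48) | reversed so far: 23 -> 48 -> 13 -> 34
Step 5: curr=45, set curr.next=prev(23) | reversed so far: 45 -> 23 -> 48 -> 13 -> 34

45 -> 23 -> 48 -> 13 -> 34 -> None


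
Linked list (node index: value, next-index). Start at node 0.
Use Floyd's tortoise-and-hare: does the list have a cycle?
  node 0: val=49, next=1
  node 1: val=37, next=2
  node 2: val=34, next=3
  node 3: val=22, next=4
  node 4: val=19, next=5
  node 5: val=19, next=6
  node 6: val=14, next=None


Floyd's tortoise (slow, +1) and hare (fast, +2):
  init: slow=0, fast=0
  step 1: slow=1, fast=2
  step 2: slow=2, fast=4
  step 3: slow=3, fast=6
  step 4: fast -> None, no cycle

Cycle: no


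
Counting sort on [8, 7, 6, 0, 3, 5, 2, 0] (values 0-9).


Input: [8, 7, 6, 0, 3, 5, 2, 0]
Counts: [2, 0, 1, 1, 0, 1, 1, 1, 1, 0]

Sorted: [0, 0, 2, 3, 5, 6, 7, 8]


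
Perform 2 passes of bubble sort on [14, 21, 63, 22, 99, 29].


Initial: [14, 21, 63, 22, 99, 29]
Pass 1: [14, 21, 22, 63, 29, 99] (2 swaps)
Pass 2: [14, 21, 22, 29, 63, 99] (1 swaps)

After 2 passes: [14, 21, 22, 29, 63, 99]


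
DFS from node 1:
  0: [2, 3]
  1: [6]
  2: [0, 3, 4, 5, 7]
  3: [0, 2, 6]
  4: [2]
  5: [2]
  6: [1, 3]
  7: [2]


Visit 1, push [6]
Visit 6, push [3]
Visit 3, push [2, 0]
Visit 0, push [2]
Visit 2, push [7, 5, 4]
Visit 4, push []
Visit 5, push []
Visit 7, push []

DFS order: [1, 6, 3, 0, 2, 4, 5, 7]


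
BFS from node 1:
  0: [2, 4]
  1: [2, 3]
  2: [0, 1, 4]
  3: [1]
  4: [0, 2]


Visit 1, enqueue [2, 3]
Visit 2, enqueue [0, 4]
Visit 3, enqueue []
Visit 0, enqueue []
Visit 4, enqueue []

BFS order: [1, 2, 3, 0, 4]


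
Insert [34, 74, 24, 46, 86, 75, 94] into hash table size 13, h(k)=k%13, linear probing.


Insert 34: h=8 -> slot 8
Insert 74: h=9 -> slot 9
Insert 24: h=11 -> slot 11
Insert 46: h=7 -> slot 7
Insert 86: h=8, 2 probes -> slot 10
Insert 75: h=10, 2 probes -> slot 12
Insert 94: h=3 -> slot 3

Table: [None, None, None, 94, None, None, None, 46, 34, 74, 86, 24, 75]


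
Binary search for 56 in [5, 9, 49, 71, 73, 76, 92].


Step 1: lo=0, hi=6, mid=3, val=71
Step 2: lo=0, hi=2, mid=1, val=9
Step 3: lo=2, hi=2, mid=2, val=49

Not found


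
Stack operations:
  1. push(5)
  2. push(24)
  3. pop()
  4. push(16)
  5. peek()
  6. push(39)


push(5) -> [5]
push(24) -> [5, 24]
pop()->24, [5]
push(16) -> [5, 16]
peek()->16
push(39) -> [5, 16, 39]

Final stack: [5, 16, 39]


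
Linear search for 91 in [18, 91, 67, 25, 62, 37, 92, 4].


i=0: 18!=91
i=1: 91==91 found!

Found at 1, 2 comps


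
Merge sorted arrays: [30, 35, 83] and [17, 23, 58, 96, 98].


Take 17 from B
Take 23 from B
Take 30 from A
Take 35 from A
Take 58 from B
Take 83 from A

Merged: [17, 23, 30, 35, 58, 83, 96, 98]


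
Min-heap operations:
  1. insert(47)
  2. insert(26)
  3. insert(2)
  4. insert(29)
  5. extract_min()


insert(47) -> [47]
insert(26) -> [26, 47]
insert(2) -> [2, 47, 26]
insert(29) -> [2, 29, 26, 47]
extract_min()->2, [26, 29, 47]

Final heap: [26, 29, 47]


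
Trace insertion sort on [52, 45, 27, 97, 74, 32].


Initial: [52, 45, 27, 97, 74, 32]
Insert 45: [45, 52, 27, 97, 74, 32]
Insert 27: [27, 45, 52, 97, 74, 32]
Insert 97: [27, 45, 52, 97, 74, 32]
Insert 74: [27, 45, 52, 74, 97, 32]
Insert 32: [27, 32, 45, 52, 74, 97]

Sorted: [27, 32, 45, 52, 74, 97]


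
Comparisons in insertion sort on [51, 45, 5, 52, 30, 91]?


Algorithm: insertion sort
Input: [51, 45, 5, 52, 30, 91]
Sorted: [5, 30, 45, 51, 52, 91]

9


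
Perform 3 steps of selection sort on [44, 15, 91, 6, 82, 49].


Initial: [44, 15, 91, 6, 82, 49]
Step 1: min=6 at 3
  Swap: [6, 15, 91, 44, 82, 49]
Step 2: min=15 at 1
  Swap: [6, 15, 91, 44, 82, 49]
Step 3: min=44 at 3
  Swap: [6, 15, 44, 91, 82, 49]

After 3 steps: [6, 15, 44, 91, 82, 49]


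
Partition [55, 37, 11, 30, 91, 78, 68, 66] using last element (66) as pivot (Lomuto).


Pivot: 66
  55 <= 66: advance i (no swap)
  37 <= 66: advance i (no swap)
  11 <= 66: advance i (no swap)
  30 <= 66: advance i (no swap)
Place pivot at 4: [55, 37, 11, 30, 66, 78, 68, 91]

Partitioned: [55, 37, 11, 30, 66, 78, 68, 91]


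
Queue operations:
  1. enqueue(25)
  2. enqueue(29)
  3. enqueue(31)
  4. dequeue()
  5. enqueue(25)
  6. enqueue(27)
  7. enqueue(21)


enqueue(25) -> [25]
enqueue(29) -> [25, 29]
enqueue(31) -> [25, 29, 31]
dequeue()->25, [29, 31]
enqueue(25) -> [29, 31, 25]
enqueue(27) -> [29, 31, 25, 27]
enqueue(21) -> [29, 31, 25, 27, 21]

Final queue: [29, 31, 25, 27, 21]


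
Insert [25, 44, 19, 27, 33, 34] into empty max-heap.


Insert 25: [25]
Insert 44: [44, 25]
Insert 19: [44, 25, 19]
Insert 27: [44, 27, 19, 25]
Insert 33: [44, 33, 19, 25, 27]
Insert 34: [44, 33, 34, 25, 27, 19]

Final heap: [44, 33, 34, 25, 27, 19]


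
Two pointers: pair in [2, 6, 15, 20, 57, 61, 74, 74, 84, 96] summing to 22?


lo=0(2)+hi=9(96)=98
lo=0(2)+hi=8(84)=86
lo=0(2)+hi=7(74)=76
lo=0(2)+hi=6(74)=76
lo=0(2)+hi=5(61)=63
lo=0(2)+hi=4(57)=59
lo=0(2)+hi=3(20)=22

Yes: 2+20=22


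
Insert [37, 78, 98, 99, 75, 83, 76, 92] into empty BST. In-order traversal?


Insert 37: root
Insert 78: R from 37
Insert 98: R from 37 -> R from 78
Insert 99: R from 37 -> R from 78 -> R from 98
Insert 75: R from 37 -> L from 78
Insert 83: R from 37 -> R from 78 -> L from 98
Insert 76: R from 37 -> L from 78 -> R from 75
Insert 92: R from 37 -> R from 78 -> L from 98 -> R from 83

In-order: [37, 75, 76, 78, 83, 92, 98, 99]


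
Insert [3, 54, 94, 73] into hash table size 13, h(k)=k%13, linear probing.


Insert 3: h=3 -> slot 3
Insert 54: h=2 -> slot 2
Insert 94: h=3, 1 probes -> slot 4
Insert 73: h=8 -> slot 8

Table: [None, None, 54, 3, 94, None, None, None, 73, None, None, None, None]


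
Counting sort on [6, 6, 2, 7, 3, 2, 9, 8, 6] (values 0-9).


Input: [6, 6, 2, 7, 3, 2, 9, 8, 6]
Counts: [0, 0, 2, 1, 0, 0, 3, 1, 1, 1]

Sorted: [2, 2, 3, 6, 6, 6, 7, 8, 9]


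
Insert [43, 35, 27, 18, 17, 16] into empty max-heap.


Insert 43: [43]
Insert 35: [43, 35]
Insert 27: [43, 35, 27]
Insert 18: [43, 35, 27, 18]
Insert 17: [43, 35, 27, 18, 17]
Insert 16: [43, 35, 27, 18, 17, 16]

Final heap: [43, 35, 27, 18, 17, 16]


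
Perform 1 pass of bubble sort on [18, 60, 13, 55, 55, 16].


Initial: [18, 60, 13, 55, 55, 16]
Pass 1: [18, 13, 55, 55, 16, 60] (4 swaps)

After 1 pass: [18, 13, 55, 55, 16, 60]


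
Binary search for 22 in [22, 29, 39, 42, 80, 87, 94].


Step 1: lo=0, hi=6, mid=3, val=42
Step 2: lo=0, hi=2, mid=1, val=29
Step 3: lo=0, hi=0, mid=0, val=22

Found at index 0


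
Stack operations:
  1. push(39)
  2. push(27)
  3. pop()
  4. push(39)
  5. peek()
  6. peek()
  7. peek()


push(39) -> [39]
push(27) -> [39, 27]
pop()->27, [39]
push(39) -> [39, 39]
peek()->39
peek()->39
peek()->39

Final stack: [39, 39]


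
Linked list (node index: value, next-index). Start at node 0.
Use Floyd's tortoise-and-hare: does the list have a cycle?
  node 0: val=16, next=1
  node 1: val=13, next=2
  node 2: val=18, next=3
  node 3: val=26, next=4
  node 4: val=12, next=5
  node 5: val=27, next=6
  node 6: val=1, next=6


Floyd's tortoise (slow, +1) and hare (fast, +2):
  init: slow=0, fast=0
  step 1: slow=1, fast=2
  step 2: slow=2, fast=4
  step 3: slow=3, fast=6
  step 4: slow=4, fast=6
  step 5: slow=5, fast=6
  step 6: slow=6, fast=6
  slow == fast at node 6: cycle detected

Cycle: yes


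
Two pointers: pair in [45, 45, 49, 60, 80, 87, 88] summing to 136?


lo=0(45)+hi=6(88)=133
lo=1(45)+hi=6(88)=133
lo=2(49)+hi=6(88)=137
lo=2(49)+hi=5(87)=136

Yes: 49+87=136


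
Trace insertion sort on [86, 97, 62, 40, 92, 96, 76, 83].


Initial: [86, 97, 62, 40, 92, 96, 76, 83]
Insert 97: [86, 97, 62, 40, 92, 96, 76, 83]
Insert 62: [62, 86, 97, 40, 92, 96, 76, 83]
Insert 40: [40, 62, 86, 97, 92, 96, 76, 83]
Insert 92: [40, 62, 86, 92, 97, 96, 76, 83]
Insert 96: [40, 62, 86, 92, 96, 97, 76, 83]
Insert 76: [40, 62, 76, 86, 92, 96, 97, 83]
Insert 83: [40, 62, 76, 83, 86, 92, 96, 97]

Sorted: [40, 62, 76, 83, 86, 92, 96, 97]


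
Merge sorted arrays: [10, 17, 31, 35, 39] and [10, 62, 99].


Take 10 from A
Take 10 from B
Take 17 from A
Take 31 from A
Take 35 from A
Take 39 from A

Merged: [10, 10, 17, 31, 35, 39, 62, 99]


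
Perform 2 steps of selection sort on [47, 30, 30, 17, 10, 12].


Initial: [47, 30, 30, 17, 10, 12]
Step 1: min=10 at 4
  Swap: [10, 30, 30, 17, 47, 12]
Step 2: min=12 at 5
  Swap: [10, 12, 30, 17, 47, 30]

After 2 steps: [10, 12, 30, 17, 47, 30]


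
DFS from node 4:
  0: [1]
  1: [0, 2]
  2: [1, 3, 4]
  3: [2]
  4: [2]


Visit 4, push [2]
Visit 2, push [3, 1]
Visit 1, push [0]
Visit 0, push []
Visit 3, push []

DFS order: [4, 2, 1, 0, 3]


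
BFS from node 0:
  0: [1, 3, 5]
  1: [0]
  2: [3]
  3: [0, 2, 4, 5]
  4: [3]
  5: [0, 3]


Visit 0, enqueue [1, 3, 5]
Visit 1, enqueue []
Visit 3, enqueue [2, 4]
Visit 5, enqueue []
Visit 2, enqueue []
Visit 4, enqueue []

BFS order: [0, 1, 3, 5, 2, 4]


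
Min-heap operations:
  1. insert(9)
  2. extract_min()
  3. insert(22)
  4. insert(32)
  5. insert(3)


insert(9) -> [9]
extract_min()->9, []
insert(22) -> [22]
insert(32) -> [22, 32]
insert(3) -> [3, 32, 22]

Final heap: [3, 32, 22]


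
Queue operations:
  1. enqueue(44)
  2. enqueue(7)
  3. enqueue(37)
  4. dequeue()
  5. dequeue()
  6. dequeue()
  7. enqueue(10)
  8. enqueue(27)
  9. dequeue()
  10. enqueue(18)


enqueue(44) -> [44]
enqueue(7) -> [44, 7]
enqueue(37) -> [44, 7, 37]
dequeue()->44, [7, 37]
dequeue()->7, [37]
dequeue()->37, []
enqueue(10) -> [10]
enqueue(27) -> [10, 27]
dequeue()->10, [27]
enqueue(18) -> [27, 18]

Final queue: [27, 18]


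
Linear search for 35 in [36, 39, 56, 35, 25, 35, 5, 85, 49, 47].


i=0: 36!=35
i=1: 39!=35
i=2: 56!=35
i=3: 35==35 found!

Found at 3, 4 comps


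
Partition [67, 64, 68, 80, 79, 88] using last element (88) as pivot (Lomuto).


Pivot: 88
  67 <= 88: advance i (no swap)
  64 <= 88: advance i (no swap)
  68 <= 88: advance i (no swap)
  80 <= 88: advance i (no swap)
  79 <= 88: advance i (no swap)
Place pivot at 5: [67, 64, 68, 80, 79, 88]

Partitioned: [67, 64, 68, 80, 79, 88]


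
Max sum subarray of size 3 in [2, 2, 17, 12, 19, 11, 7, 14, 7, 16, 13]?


[0:3]: 21
[1:4]: 31
[2:5]: 48
[3:6]: 42
[4:7]: 37
[5:8]: 32
[6:9]: 28
[7:10]: 37
[8:11]: 36

Max: 48 at [2:5]


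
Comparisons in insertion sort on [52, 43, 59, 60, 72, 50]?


Algorithm: insertion sort
Input: [52, 43, 59, 60, 72, 50]
Sorted: [43, 50, 52, 59, 60, 72]

9


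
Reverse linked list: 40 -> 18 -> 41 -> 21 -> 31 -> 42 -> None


Step 1: curr=40, set curr.next=prev(None) | reversed so far: 40
Step 2: curr=18, set curr.next=prev(40) | reversed so far: 18 -> 40
Step 3: curr=41, set curr.next=prev(18) | reversed so far: 41 -> 18 -> 40
Step 4: curr=21, set curr.next=prev(41) | reversed so far: 21 -> 41 -> 18 -> 40
Step 5: curr=31, set curr.next=prev(21) | reversed so far: 31 -> 21 -> 41 -> 18 -> 40
Step 6: curr=42, set curr.next=prev(31) | reversed so far: 42 -> 31 -> 21 -> 41 -> 18 -> 40

42 -> 31 -> 21 -> 41 -> 18 -> 40 -> None


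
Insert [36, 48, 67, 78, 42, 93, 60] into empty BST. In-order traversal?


Insert 36: root
Insert 48: R from 36
Insert 67: R from 36 -> R from 48
Insert 78: R from 36 -> R from 48 -> R from 67
Insert 42: R from 36 -> L from 48
Insert 93: R from 36 -> R from 48 -> R from 67 -> R from 78
Insert 60: R from 36 -> R from 48 -> L from 67

In-order: [36, 42, 48, 60, 67, 78, 93]


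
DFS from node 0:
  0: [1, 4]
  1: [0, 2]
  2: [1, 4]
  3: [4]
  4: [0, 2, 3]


Visit 0, push [4, 1]
Visit 1, push [2]
Visit 2, push [4]
Visit 4, push [3]
Visit 3, push []

DFS order: [0, 1, 2, 4, 3]


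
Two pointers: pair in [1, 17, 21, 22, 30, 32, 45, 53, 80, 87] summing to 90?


lo=0(1)+hi=9(87)=88
lo=1(17)+hi=9(87)=104
lo=1(17)+hi=8(80)=97
lo=1(17)+hi=7(53)=70
lo=2(21)+hi=7(53)=74
lo=3(22)+hi=7(53)=75
lo=4(30)+hi=7(53)=83
lo=5(32)+hi=7(53)=85
lo=6(45)+hi=7(53)=98

No pair found


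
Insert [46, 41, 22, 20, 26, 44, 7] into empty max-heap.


Insert 46: [46]
Insert 41: [46, 41]
Insert 22: [46, 41, 22]
Insert 20: [46, 41, 22, 20]
Insert 26: [46, 41, 22, 20, 26]
Insert 44: [46, 41, 44, 20, 26, 22]
Insert 7: [46, 41, 44, 20, 26, 22, 7]

Final heap: [46, 41, 44, 20, 26, 22, 7]


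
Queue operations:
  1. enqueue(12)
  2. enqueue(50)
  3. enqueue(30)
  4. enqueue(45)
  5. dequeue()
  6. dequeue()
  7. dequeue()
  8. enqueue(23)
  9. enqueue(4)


enqueue(12) -> [12]
enqueue(50) -> [12, 50]
enqueue(30) -> [12, 50, 30]
enqueue(45) -> [12, 50, 30, 45]
dequeue()->12, [50, 30, 45]
dequeue()->50, [30, 45]
dequeue()->30, [45]
enqueue(23) -> [45, 23]
enqueue(4) -> [45, 23, 4]

Final queue: [45, 23, 4]


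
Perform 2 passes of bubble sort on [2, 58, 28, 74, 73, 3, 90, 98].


Initial: [2, 58, 28, 74, 73, 3, 90, 98]
Pass 1: [2, 28, 58, 73, 3, 74, 90, 98] (3 swaps)
Pass 2: [2, 28, 58, 3, 73, 74, 90, 98] (1 swaps)

After 2 passes: [2, 28, 58, 3, 73, 74, 90, 98]


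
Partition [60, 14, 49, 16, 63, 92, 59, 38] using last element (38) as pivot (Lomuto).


Pivot: 38
  14 <= 38: swap -> [14, 60, 49, 16, 63, 92, 59, 38]
  16 <= 38: swap -> [14, 16, 49, 60, 63, 92, 59, 38]
Place pivot at 2: [14, 16, 38, 60, 63, 92, 59, 49]

Partitioned: [14, 16, 38, 60, 63, 92, 59, 49]


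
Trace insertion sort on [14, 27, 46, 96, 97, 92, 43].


Initial: [14, 27, 46, 96, 97, 92, 43]
Insert 27: [14, 27, 46, 96, 97, 92, 43]
Insert 46: [14, 27, 46, 96, 97, 92, 43]
Insert 96: [14, 27, 46, 96, 97, 92, 43]
Insert 97: [14, 27, 46, 96, 97, 92, 43]
Insert 92: [14, 27, 46, 92, 96, 97, 43]
Insert 43: [14, 27, 43, 46, 92, 96, 97]

Sorted: [14, 27, 43, 46, 92, 96, 97]


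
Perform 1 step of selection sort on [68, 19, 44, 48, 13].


Initial: [68, 19, 44, 48, 13]
Step 1: min=13 at 4
  Swap: [13, 19, 44, 48, 68]

After 1 step: [13, 19, 44, 48, 68]


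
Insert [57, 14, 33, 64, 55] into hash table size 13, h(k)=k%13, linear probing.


Insert 57: h=5 -> slot 5
Insert 14: h=1 -> slot 1
Insert 33: h=7 -> slot 7
Insert 64: h=12 -> slot 12
Insert 55: h=3 -> slot 3

Table: [None, 14, None, 55, None, 57, None, 33, None, None, None, None, 64]


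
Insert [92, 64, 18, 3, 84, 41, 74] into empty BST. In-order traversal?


Insert 92: root
Insert 64: L from 92
Insert 18: L from 92 -> L from 64
Insert 3: L from 92 -> L from 64 -> L from 18
Insert 84: L from 92 -> R from 64
Insert 41: L from 92 -> L from 64 -> R from 18
Insert 74: L from 92 -> R from 64 -> L from 84

In-order: [3, 18, 41, 64, 74, 84, 92]


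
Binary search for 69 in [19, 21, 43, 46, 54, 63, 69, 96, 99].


Step 1: lo=0, hi=8, mid=4, val=54
Step 2: lo=5, hi=8, mid=6, val=69

Found at index 6


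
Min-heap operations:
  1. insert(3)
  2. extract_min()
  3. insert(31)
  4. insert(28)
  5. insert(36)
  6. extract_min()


insert(3) -> [3]
extract_min()->3, []
insert(31) -> [31]
insert(28) -> [28, 31]
insert(36) -> [28, 31, 36]
extract_min()->28, [31, 36]

Final heap: [31, 36]


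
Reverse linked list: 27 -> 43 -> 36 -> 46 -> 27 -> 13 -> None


Step 1: curr=27, set curr.next=prev(None) | reversed so far: 27
Step 2: curr=43, set curr.next=prev(27) | reversed so far: 43 -> 27
Step 3: curr=36, set curr.next=prev(43) | reversed so far: 36 -> 43 -> 27
Step 4: curr=46, set curr.next=prev(36) | reversed so far: 46 -> 36 -> 43 -> 27
Step 5: curr=27, set curr.next=prev(46) | reversed so far: 27 -> 46 -> 36 -> 43 -> 27
Step 6: curr=13, set curr.next=prev(27) | reversed so far: 13 -> 27 -> 46 -> 36 -> 43 -> 27

13 -> 27 -> 46 -> 36 -> 43 -> 27 -> None


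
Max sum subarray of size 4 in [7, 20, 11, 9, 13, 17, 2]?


[0:4]: 47
[1:5]: 53
[2:6]: 50
[3:7]: 41

Max: 53 at [1:5]


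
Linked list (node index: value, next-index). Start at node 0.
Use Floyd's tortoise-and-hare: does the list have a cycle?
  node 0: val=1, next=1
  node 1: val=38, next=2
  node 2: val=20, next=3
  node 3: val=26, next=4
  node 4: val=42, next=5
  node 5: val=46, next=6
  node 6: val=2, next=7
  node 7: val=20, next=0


Floyd's tortoise (slow, +1) and hare (fast, +2):
  init: slow=0, fast=0
  step 1: slow=1, fast=2
  step 2: slow=2, fast=4
  step 3: slow=3, fast=6
  step 4: slow=4, fast=0
  step 5: slow=5, fast=2
  step 6: slow=6, fast=4
  step 7: slow=7, fast=6
  step 8: slow=0, fast=0
  slow == fast at node 0: cycle detected

Cycle: yes


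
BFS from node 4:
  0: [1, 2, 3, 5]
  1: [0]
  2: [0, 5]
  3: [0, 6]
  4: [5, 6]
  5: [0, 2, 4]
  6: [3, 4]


Visit 4, enqueue [5, 6]
Visit 5, enqueue [0, 2]
Visit 6, enqueue [3]
Visit 0, enqueue [1]
Visit 2, enqueue []
Visit 3, enqueue []
Visit 1, enqueue []

BFS order: [4, 5, 6, 0, 2, 3, 1]


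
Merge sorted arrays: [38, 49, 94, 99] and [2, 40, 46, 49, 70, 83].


Take 2 from B
Take 38 from A
Take 40 from B
Take 46 from B
Take 49 from A
Take 49 from B
Take 70 from B
Take 83 from B

Merged: [2, 38, 40, 46, 49, 49, 70, 83, 94, 99]


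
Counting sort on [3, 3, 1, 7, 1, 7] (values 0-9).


Input: [3, 3, 1, 7, 1, 7]
Counts: [0, 2, 0, 2, 0, 0, 0, 2, 0, 0]

Sorted: [1, 1, 3, 3, 7, 7]


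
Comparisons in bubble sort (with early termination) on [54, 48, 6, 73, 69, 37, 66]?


Algorithm: bubble sort (with early termination)
Input: [54, 48, 6, 73, 69, 37, 66]
Sorted: [6, 37, 48, 54, 66, 69, 73]

20


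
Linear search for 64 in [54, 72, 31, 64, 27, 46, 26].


i=0: 54!=64
i=1: 72!=64
i=2: 31!=64
i=3: 64==64 found!

Found at 3, 4 comps


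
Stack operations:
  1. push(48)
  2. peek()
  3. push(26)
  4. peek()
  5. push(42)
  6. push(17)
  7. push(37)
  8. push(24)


push(48) -> [48]
peek()->48
push(26) -> [48, 26]
peek()->26
push(42) -> [48, 26, 42]
push(17) -> [48, 26, 42, 17]
push(37) -> [48, 26, 42, 17, 37]
push(24) -> [48, 26, 42, 17, 37, 24]

Final stack: [48, 26, 42, 17, 37, 24]


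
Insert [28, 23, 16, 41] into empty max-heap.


Insert 28: [28]
Insert 23: [28, 23]
Insert 16: [28, 23, 16]
Insert 41: [41, 28, 16, 23]

Final heap: [41, 28, 16, 23]


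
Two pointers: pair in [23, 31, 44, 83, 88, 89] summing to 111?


lo=0(23)+hi=5(89)=112
lo=0(23)+hi=4(88)=111

Yes: 23+88=111


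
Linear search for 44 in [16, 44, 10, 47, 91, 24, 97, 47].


i=0: 16!=44
i=1: 44==44 found!

Found at 1, 2 comps


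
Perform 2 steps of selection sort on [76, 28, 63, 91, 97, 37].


Initial: [76, 28, 63, 91, 97, 37]
Step 1: min=28 at 1
  Swap: [28, 76, 63, 91, 97, 37]
Step 2: min=37 at 5
  Swap: [28, 37, 63, 91, 97, 76]

After 2 steps: [28, 37, 63, 91, 97, 76]


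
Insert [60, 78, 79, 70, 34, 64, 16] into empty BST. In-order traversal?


Insert 60: root
Insert 78: R from 60
Insert 79: R from 60 -> R from 78
Insert 70: R from 60 -> L from 78
Insert 34: L from 60
Insert 64: R from 60 -> L from 78 -> L from 70
Insert 16: L from 60 -> L from 34

In-order: [16, 34, 60, 64, 70, 78, 79]


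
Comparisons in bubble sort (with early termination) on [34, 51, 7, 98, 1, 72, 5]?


Algorithm: bubble sort (with early termination)
Input: [34, 51, 7, 98, 1, 72, 5]
Sorted: [1, 5, 7, 34, 51, 72, 98]

21


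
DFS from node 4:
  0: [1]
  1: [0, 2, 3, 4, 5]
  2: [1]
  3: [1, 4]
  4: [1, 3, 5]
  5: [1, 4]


Visit 4, push [5, 3, 1]
Visit 1, push [5, 3, 2, 0]
Visit 0, push []
Visit 2, push []
Visit 3, push []
Visit 5, push []

DFS order: [4, 1, 0, 2, 3, 5]


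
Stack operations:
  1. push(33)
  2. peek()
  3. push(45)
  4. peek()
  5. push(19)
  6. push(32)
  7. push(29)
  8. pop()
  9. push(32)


push(33) -> [33]
peek()->33
push(45) -> [33, 45]
peek()->45
push(19) -> [33, 45, 19]
push(32) -> [33, 45, 19, 32]
push(29) -> [33, 45, 19, 32, 29]
pop()->29, [33, 45, 19, 32]
push(32) -> [33, 45, 19, 32, 32]

Final stack: [33, 45, 19, 32, 32]


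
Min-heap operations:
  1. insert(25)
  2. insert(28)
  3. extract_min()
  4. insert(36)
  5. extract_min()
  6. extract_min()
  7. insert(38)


insert(25) -> [25]
insert(28) -> [25, 28]
extract_min()->25, [28]
insert(36) -> [28, 36]
extract_min()->28, [36]
extract_min()->36, []
insert(38) -> [38]

Final heap: [38]


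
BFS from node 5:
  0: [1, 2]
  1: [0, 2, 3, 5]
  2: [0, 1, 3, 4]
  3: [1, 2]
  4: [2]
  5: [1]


Visit 5, enqueue [1]
Visit 1, enqueue [0, 2, 3]
Visit 0, enqueue []
Visit 2, enqueue [4]
Visit 3, enqueue []
Visit 4, enqueue []

BFS order: [5, 1, 0, 2, 3, 4]


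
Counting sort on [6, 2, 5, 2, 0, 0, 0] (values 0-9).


Input: [6, 2, 5, 2, 0, 0, 0]
Counts: [3, 0, 2, 0, 0, 1, 1, 0, 0, 0]

Sorted: [0, 0, 0, 2, 2, 5, 6]


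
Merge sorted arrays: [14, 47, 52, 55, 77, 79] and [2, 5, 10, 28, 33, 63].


Take 2 from B
Take 5 from B
Take 10 from B
Take 14 from A
Take 28 from B
Take 33 from B
Take 47 from A
Take 52 from A
Take 55 from A
Take 63 from B

Merged: [2, 5, 10, 14, 28, 33, 47, 52, 55, 63, 77, 79]
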